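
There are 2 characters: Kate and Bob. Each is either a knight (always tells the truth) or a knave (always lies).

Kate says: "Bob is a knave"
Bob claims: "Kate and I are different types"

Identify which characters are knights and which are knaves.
Kate is a knave.
Bob is a knight.

Verification:
- Kate (knave) says "Bob is a knave" - this is FALSE (a lie) because Bob is a knight.
- Bob (knight) says "Kate and I are different types" - this is TRUE because Bob is a knight and Kate is a knave.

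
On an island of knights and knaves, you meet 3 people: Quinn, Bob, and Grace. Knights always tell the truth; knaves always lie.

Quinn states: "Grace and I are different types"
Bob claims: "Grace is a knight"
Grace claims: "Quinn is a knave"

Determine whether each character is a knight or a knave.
Quinn is a knight.
Bob is a knave.
Grace is a knave.

Verification:
- Quinn (knight) says "Grace and I are different types" - this is TRUE because Quinn is a knight and Grace is a knave.
- Bob (knave) says "Grace is a knight" - this is FALSE (a lie) because Grace is a knave.
- Grace (knave) says "Quinn is a knave" - this is FALSE (a lie) because Quinn is a knight.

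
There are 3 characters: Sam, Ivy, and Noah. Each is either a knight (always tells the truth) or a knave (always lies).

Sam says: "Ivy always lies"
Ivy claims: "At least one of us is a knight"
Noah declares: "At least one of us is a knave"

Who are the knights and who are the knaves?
Sam is a knave.
Ivy is a knight.
Noah is a knight.

Verification:
- Sam (knave) says "Ivy always lies" - this is FALSE (a lie) because Ivy is a knight.
- Ivy (knight) says "At least one of us is a knight" - this is TRUE because Ivy and Noah are knights.
- Noah (knight) says "At least one of us is a knave" - this is TRUE because Sam is a knave.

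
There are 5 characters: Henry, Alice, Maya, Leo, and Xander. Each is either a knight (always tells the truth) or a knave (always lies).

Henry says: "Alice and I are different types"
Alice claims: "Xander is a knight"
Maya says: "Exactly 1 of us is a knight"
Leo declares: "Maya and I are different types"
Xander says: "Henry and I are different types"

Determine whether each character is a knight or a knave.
Henry is a knave.
Alice is a knave.
Maya is a knave.
Leo is a knave.
Xander is a knave.

Verification:
- Henry (knave) says "Alice and I are different types" - this is FALSE (a lie) because Henry is a knave and Alice is a knave.
- Alice (knave) says "Xander is a knight" - this is FALSE (a lie) because Xander is a knave.
- Maya (knave) says "Exactly 1 of us is a knight" - this is FALSE (a lie) because there are 0 knights.
- Leo (knave) says "Maya and I are different types" - this is FALSE (a lie) because Leo is a knave and Maya is a knave.
- Xander (knave) says "Henry and I are different types" - this is FALSE (a lie) because Xander is a knave and Henry is a knave.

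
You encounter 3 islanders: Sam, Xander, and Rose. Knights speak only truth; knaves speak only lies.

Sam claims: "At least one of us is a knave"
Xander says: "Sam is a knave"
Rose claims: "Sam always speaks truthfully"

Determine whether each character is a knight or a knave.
Sam is a knight.
Xander is a knave.
Rose is a knight.

Verification:
- Sam (knight) says "At least one of us is a knave" - this is TRUE because Xander is a knave.
- Xander (knave) says "Sam is a knave" - this is FALSE (a lie) because Sam is a knight.
- Rose (knight) says "Sam always speaks truthfully" - this is TRUE because Sam is a knight.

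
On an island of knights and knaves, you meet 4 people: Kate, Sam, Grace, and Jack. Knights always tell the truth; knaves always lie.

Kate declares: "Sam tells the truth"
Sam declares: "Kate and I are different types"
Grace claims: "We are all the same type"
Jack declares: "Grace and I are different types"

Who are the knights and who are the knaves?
Kate is a knave.
Sam is a knave.
Grace is a knave.
Jack is a knight.

Verification:
- Kate (knave) says "Sam tells the truth" - this is FALSE (a lie) because Sam is a knave.
- Sam (knave) says "Kate and I are different types" - this is FALSE (a lie) because Sam is a knave and Kate is a knave.
- Grace (knave) says "We are all the same type" - this is FALSE (a lie) because Jack is a knight and Kate, Sam, and Grace are knaves.
- Jack (knight) says "Grace and I are different types" - this is TRUE because Jack is a knight and Grace is a knave.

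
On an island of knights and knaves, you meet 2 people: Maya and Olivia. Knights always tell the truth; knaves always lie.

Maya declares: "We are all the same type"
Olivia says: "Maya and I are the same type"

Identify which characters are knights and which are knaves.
Maya is a knight.
Olivia is a knight.

Verification:
- Maya (knight) says "We are all the same type" - this is TRUE because Maya and Olivia are knights.
- Olivia (knight) says "Maya and I are the same type" - this is TRUE because Olivia is a knight and Maya is a knight.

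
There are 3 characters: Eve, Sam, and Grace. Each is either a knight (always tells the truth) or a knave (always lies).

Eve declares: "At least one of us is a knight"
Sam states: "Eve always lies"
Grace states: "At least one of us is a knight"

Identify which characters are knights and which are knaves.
Eve is a knight.
Sam is a knave.
Grace is a knight.

Verification:
- Eve (knight) says "At least one of us is a knight" - this is TRUE because Eve and Grace are knights.
- Sam (knave) says "Eve always lies" - this is FALSE (a lie) because Eve is a knight.
- Grace (knight) says "At least one of us is a knight" - this is TRUE because Eve and Grace are knights.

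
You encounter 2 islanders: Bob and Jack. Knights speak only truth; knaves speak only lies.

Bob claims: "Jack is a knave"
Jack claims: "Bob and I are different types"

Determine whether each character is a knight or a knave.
Bob is a knave.
Jack is a knight.

Verification:
- Bob (knave) says "Jack is a knave" - this is FALSE (a lie) because Jack is a knight.
- Jack (knight) says "Bob and I are different types" - this is TRUE because Jack is a knight and Bob is a knave.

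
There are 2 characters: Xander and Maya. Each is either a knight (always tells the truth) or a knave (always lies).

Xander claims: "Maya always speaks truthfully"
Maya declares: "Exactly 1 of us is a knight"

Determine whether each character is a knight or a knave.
Xander is a knave.
Maya is a knave.

Verification:
- Xander (knave) says "Maya always speaks truthfully" - this is FALSE (a lie) because Maya is a knave.
- Maya (knave) says "Exactly 1 of us is a knight" - this is FALSE (a lie) because there are 0 knights.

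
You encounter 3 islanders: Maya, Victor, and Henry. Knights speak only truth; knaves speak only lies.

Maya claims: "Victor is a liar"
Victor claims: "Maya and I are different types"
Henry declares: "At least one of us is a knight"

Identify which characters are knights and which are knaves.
Maya is a knave.
Victor is a knight.
Henry is a knight.

Verification:
- Maya (knave) says "Victor is a liar" - this is FALSE (a lie) because Victor is a knight.
- Victor (knight) says "Maya and I are different types" - this is TRUE because Victor is a knight and Maya is a knave.
- Henry (knight) says "At least one of us is a knight" - this is TRUE because Victor and Henry are knights.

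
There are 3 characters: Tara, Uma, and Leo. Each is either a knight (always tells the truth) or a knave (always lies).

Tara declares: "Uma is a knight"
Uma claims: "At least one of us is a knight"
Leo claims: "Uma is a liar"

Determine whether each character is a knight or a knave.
Tara is a knight.
Uma is a knight.
Leo is a knave.

Verification:
- Tara (knight) says "Uma is a knight" - this is TRUE because Uma is a knight.
- Uma (knight) says "At least one of us is a knight" - this is TRUE because Tara and Uma are knights.
- Leo (knave) says "Uma is a liar" - this is FALSE (a lie) because Uma is a knight.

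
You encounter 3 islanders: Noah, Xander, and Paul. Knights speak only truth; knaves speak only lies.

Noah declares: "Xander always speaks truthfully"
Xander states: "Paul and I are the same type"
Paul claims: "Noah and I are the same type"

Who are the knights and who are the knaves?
Noah is a knight.
Xander is a knight.
Paul is a knight.

Verification:
- Noah (knight) says "Xander always speaks truthfully" - this is TRUE because Xander is a knight.
- Xander (knight) says "Paul and I are the same type" - this is TRUE because Xander is a knight and Paul is a knight.
- Paul (knight) says "Noah and I are the same type" - this is TRUE because Paul is a knight and Noah is a knight.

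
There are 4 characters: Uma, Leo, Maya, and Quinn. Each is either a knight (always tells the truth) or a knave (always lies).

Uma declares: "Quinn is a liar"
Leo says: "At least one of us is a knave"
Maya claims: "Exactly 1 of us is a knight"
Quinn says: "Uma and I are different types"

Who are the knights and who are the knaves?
Uma is a knave.
Leo is a knight.
Maya is a knave.
Quinn is a knight.

Verification:
- Uma (knave) says "Quinn is a liar" - this is FALSE (a lie) because Quinn is a knight.
- Leo (knight) says "At least one of us is a knave" - this is TRUE because Uma and Maya are knaves.
- Maya (knave) says "Exactly 1 of us is a knight" - this is FALSE (a lie) because there are 2 knights.
- Quinn (knight) says "Uma and I are different types" - this is TRUE because Quinn is a knight and Uma is a knave.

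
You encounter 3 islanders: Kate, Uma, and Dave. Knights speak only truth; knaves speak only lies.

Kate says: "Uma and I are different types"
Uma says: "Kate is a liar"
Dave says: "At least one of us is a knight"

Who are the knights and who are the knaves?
Kate is a knight.
Uma is a knave.
Dave is a knight.

Verification:
- Kate (knight) says "Uma and I are different types" - this is TRUE because Kate is a knight and Uma is a knave.
- Uma (knave) says "Kate is a liar" - this is FALSE (a lie) because Kate is a knight.
- Dave (knight) says "At least one of us is a knight" - this is TRUE because Kate and Dave are knights.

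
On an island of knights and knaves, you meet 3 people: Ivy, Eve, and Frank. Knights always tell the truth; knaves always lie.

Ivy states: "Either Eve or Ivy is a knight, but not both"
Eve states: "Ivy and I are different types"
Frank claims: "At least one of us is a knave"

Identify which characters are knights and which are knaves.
Ivy is a knave.
Eve is a knave.
Frank is a knight.

Verification:
- Ivy (knave) says "Either Eve or Ivy is a knight, but not both" - this is FALSE (a lie) because Eve is a knave and Ivy is a knave.
- Eve (knave) says "Ivy and I are different types" - this is FALSE (a lie) because Eve is a knave and Ivy is a knave.
- Frank (knight) says "At least one of us is a knave" - this is TRUE because Ivy and Eve are knaves.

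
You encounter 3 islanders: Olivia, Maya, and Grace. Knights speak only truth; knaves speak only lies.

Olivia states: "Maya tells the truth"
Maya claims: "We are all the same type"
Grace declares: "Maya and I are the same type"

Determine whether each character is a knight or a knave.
Olivia is a knight.
Maya is a knight.
Grace is a knight.

Verification:
- Olivia (knight) says "Maya tells the truth" - this is TRUE because Maya is a knight.
- Maya (knight) says "We are all the same type" - this is TRUE because Olivia, Maya, and Grace are knights.
- Grace (knight) says "Maya and I are the same type" - this is TRUE because Grace is a knight and Maya is a knight.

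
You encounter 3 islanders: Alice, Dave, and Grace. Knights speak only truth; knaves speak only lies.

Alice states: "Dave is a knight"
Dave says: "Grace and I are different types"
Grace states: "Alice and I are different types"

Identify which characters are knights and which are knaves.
Alice is a knave.
Dave is a knave.
Grace is a knave.

Verification:
- Alice (knave) says "Dave is a knight" - this is FALSE (a lie) because Dave is a knave.
- Dave (knave) says "Grace and I are different types" - this is FALSE (a lie) because Dave is a knave and Grace is a knave.
- Grace (knave) says "Alice and I are different types" - this is FALSE (a lie) because Grace is a knave and Alice is a knave.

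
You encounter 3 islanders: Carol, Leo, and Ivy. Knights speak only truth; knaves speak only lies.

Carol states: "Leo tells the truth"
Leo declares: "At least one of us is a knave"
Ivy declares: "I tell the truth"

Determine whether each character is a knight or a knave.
Carol is a knight.
Leo is a knight.
Ivy is a knave.

Verification:
- Carol (knight) says "Leo tells the truth" - this is TRUE because Leo is a knight.
- Leo (knight) says "At least one of us is a knave" - this is TRUE because Ivy is a knave.
- Ivy (knave) says "I tell the truth" - this is FALSE (a lie) because Ivy is a knave.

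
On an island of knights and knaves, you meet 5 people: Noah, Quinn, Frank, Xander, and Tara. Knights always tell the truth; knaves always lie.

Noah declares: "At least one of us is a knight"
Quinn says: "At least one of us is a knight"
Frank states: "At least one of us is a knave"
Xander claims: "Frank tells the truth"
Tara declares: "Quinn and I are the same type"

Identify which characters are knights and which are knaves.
Noah is a knight.
Quinn is a knight.
Frank is a knight.
Xander is a knight.
Tara is a knave.

Verification:
- Noah (knight) says "At least one of us is a knight" - this is TRUE because Noah, Quinn, Frank, and Xander are knights.
- Quinn (knight) says "At least one of us is a knight" - this is TRUE because Noah, Quinn, Frank, and Xander are knights.
- Frank (knight) says "At least one of us is a knave" - this is TRUE because Tara is a knave.
- Xander (knight) says "Frank tells the truth" - this is TRUE because Frank is a knight.
- Tara (knave) says "Quinn and I are the same type" - this is FALSE (a lie) because Tara is a knave and Quinn is a knight.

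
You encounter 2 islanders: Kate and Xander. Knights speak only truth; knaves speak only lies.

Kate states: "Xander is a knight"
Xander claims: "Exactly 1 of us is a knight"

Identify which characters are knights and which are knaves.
Kate is a knave.
Xander is a knave.

Verification:
- Kate (knave) says "Xander is a knight" - this is FALSE (a lie) because Xander is a knave.
- Xander (knave) says "Exactly 1 of us is a knight" - this is FALSE (a lie) because there are 0 knights.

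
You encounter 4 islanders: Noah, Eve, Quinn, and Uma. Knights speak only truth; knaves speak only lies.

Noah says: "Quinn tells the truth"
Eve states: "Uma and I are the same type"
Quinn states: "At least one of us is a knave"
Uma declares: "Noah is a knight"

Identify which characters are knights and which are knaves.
Noah is a knight.
Eve is a knave.
Quinn is a knight.
Uma is a knight.

Verification:
- Noah (knight) says "Quinn tells the truth" - this is TRUE because Quinn is a knight.
- Eve (knave) says "Uma and I are the same type" - this is FALSE (a lie) because Eve is a knave and Uma is a knight.
- Quinn (knight) says "At least one of us is a knave" - this is TRUE because Eve is a knave.
- Uma (knight) says "Noah is a knight" - this is TRUE because Noah is a knight.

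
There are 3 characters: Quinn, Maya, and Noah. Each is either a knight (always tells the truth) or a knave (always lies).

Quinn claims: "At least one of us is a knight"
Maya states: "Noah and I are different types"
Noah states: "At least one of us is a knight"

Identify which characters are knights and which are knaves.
Quinn is a knave.
Maya is a knave.
Noah is a knave.

Verification:
- Quinn (knave) says "At least one of us is a knight" - this is FALSE (a lie) because no one is a knight.
- Maya (knave) says "Noah and I are different types" - this is FALSE (a lie) because Maya is a knave and Noah is a knave.
- Noah (knave) says "At least one of us is a knight" - this is FALSE (a lie) because no one is a knight.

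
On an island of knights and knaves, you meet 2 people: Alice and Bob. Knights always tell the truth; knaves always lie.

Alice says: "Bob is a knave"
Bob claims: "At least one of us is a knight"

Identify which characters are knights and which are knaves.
Alice is a knave.
Bob is a knight.

Verification:
- Alice (knave) says "Bob is a knave" - this is FALSE (a lie) because Bob is a knight.
- Bob (knight) says "At least one of us is a knight" - this is TRUE because Bob is a knight.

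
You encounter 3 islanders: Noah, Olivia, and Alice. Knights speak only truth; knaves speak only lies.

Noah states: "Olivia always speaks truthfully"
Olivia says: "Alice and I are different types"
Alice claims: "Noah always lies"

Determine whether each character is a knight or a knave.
Noah is a knight.
Olivia is a knight.
Alice is a knave.

Verification:
- Noah (knight) says "Olivia always speaks truthfully" - this is TRUE because Olivia is a knight.
- Olivia (knight) says "Alice and I are different types" - this is TRUE because Olivia is a knight and Alice is a knave.
- Alice (knave) says "Noah always lies" - this is FALSE (a lie) because Noah is a knight.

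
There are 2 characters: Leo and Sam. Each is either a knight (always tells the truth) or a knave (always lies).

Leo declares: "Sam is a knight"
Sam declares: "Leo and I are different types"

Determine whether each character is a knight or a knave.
Leo is a knave.
Sam is a knave.

Verification:
- Leo (knave) says "Sam is a knight" - this is FALSE (a lie) because Sam is a knave.
- Sam (knave) says "Leo and I are different types" - this is FALSE (a lie) because Sam is a knave and Leo is a knave.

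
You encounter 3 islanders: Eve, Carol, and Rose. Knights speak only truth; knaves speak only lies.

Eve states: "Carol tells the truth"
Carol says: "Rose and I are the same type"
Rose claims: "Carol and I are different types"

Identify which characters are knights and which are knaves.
Eve is a knave.
Carol is a knave.
Rose is a knight.

Verification:
- Eve (knave) says "Carol tells the truth" - this is FALSE (a lie) because Carol is a knave.
- Carol (knave) says "Rose and I are the same type" - this is FALSE (a lie) because Carol is a knave and Rose is a knight.
- Rose (knight) says "Carol and I are different types" - this is TRUE because Rose is a knight and Carol is a knave.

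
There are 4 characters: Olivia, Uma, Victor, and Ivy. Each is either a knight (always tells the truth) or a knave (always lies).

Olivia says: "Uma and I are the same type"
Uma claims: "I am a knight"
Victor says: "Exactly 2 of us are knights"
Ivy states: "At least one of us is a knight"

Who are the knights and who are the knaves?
Olivia is a knight.
Uma is a knight.
Victor is a knave.
Ivy is a knight.

Verification:
- Olivia (knight) says "Uma and I are the same type" - this is TRUE because Olivia is a knight and Uma is a knight.
- Uma (knight) says "I am a knight" - this is TRUE because Uma is a knight.
- Victor (knave) says "Exactly 2 of us are knights" - this is FALSE (a lie) because there are 3 knights.
- Ivy (knight) says "At least one of us is a knight" - this is TRUE because Olivia, Uma, and Ivy are knights.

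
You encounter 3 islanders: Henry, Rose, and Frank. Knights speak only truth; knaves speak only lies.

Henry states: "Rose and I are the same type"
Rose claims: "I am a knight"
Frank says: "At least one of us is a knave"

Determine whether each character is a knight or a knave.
Henry is a knave.
Rose is a knight.
Frank is a knight.

Verification:
- Henry (knave) says "Rose and I are the same type" - this is FALSE (a lie) because Henry is a knave and Rose is a knight.
- Rose (knight) says "I am a knight" - this is TRUE because Rose is a knight.
- Frank (knight) says "At least one of us is a knave" - this is TRUE because Henry is a knave.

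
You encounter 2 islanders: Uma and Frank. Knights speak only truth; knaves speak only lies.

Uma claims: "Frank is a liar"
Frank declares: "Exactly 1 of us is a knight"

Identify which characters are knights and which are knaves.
Uma is a knave.
Frank is a knight.

Verification:
- Uma (knave) says "Frank is a liar" - this is FALSE (a lie) because Frank is a knight.
- Frank (knight) says "Exactly 1 of us is a knight" - this is TRUE because there are 1 knights.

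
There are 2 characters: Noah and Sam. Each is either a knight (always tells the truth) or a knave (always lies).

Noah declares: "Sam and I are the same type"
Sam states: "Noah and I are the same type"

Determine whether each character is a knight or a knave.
Noah is a knight.
Sam is a knight.

Verification:
- Noah (knight) says "Sam and I are the same type" - this is TRUE because Noah is a knight and Sam is a knight.
- Sam (knight) says "Noah and I are the same type" - this is TRUE because Sam is a knight and Noah is a knight.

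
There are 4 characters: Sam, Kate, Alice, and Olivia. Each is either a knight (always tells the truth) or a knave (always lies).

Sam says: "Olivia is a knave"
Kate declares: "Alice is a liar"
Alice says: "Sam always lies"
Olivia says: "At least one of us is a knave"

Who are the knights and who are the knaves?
Sam is a knave.
Kate is a knave.
Alice is a knight.
Olivia is a knight.

Verification:
- Sam (knave) says "Olivia is a knave" - this is FALSE (a lie) because Olivia is a knight.
- Kate (knave) says "Alice is a liar" - this is FALSE (a lie) because Alice is a knight.
- Alice (knight) says "Sam always lies" - this is TRUE because Sam is a knave.
- Olivia (knight) says "At least one of us is a knave" - this is TRUE because Sam and Kate are knaves.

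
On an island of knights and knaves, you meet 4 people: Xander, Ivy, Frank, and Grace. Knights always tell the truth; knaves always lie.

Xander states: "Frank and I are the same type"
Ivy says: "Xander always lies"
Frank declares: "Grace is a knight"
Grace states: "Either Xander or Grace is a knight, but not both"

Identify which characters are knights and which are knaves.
Xander is a knave.
Ivy is a knight.
Frank is a knight.
Grace is a knight.

Verification:
- Xander (knave) says "Frank and I are the same type" - this is FALSE (a lie) because Xander is a knave and Frank is a knight.
- Ivy (knight) says "Xander always lies" - this is TRUE because Xander is a knave.
- Frank (knight) says "Grace is a knight" - this is TRUE because Grace is a knight.
- Grace (knight) says "Either Xander or Grace is a knight, but not both" - this is TRUE because Xander is a knave and Grace is a knight.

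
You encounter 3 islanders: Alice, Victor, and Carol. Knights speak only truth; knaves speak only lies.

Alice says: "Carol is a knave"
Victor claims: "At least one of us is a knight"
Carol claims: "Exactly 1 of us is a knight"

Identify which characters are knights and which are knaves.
Alice is a knight.
Victor is a knight.
Carol is a knave.

Verification:
- Alice (knight) says "Carol is a knave" - this is TRUE because Carol is a knave.
- Victor (knight) says "At least one of us is a knight" - this is TRUE because Alice and Victor are knights.
- Carol (knave) says "Exactly 1 of us is a knight" - this is FALSE (a lie) because there are 2 knights.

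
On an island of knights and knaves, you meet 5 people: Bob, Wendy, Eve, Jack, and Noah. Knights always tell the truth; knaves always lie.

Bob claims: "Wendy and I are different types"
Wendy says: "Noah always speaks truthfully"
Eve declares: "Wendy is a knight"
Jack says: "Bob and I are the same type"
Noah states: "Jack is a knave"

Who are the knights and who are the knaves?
Bob is a knight.
Wendy is a knave.
Eve is a knave.
Jack is a knight.
Noah is a knave.

Verification:
- Bob (knight) says "Wendy and I are different types" - this is TRUE because Bob is a knight and Wendy is a knave.
- Wendy (knave) says "Noah always speaks truthfully" - this is FALSE (a lie) because Noah is a knave.
- Eve (knave) says "Wendy is a knight" - this is FALSE (a lie) because Wendy is a knave.
- Jack (knight) says "Bob and I are the same type" - this is TRUE because Jack is a knight and Bob is a knight.
- Noah (knave) says "Jack is a knave" - this is FALSE (a lie) because Jack is a knight.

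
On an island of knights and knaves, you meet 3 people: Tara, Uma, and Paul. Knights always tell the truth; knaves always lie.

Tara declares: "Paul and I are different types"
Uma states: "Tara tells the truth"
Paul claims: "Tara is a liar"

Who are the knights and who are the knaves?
Tara is a knight.
Uma is a knight.
Paul is a knave.

Verification:
- Tara (knight) says "Paul and I are different types" - this is TRUE because Tara is a knight and Paul is a knave.
- Uma (knight) says "Tara tells the truth" - this is TRUE because Tara is a knight.
- Paul (knave) says "Tara is a liar" - this is FALSE (a lie) because Tara is a knight.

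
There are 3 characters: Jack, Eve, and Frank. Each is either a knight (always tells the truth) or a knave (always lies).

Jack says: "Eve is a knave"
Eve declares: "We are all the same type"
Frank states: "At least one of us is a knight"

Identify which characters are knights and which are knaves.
Jack is a knight.
Eve is a knave.
Frank is a knight.

Verification:
- Jack (knight) says "Eve is a knave" - this is TRUE because Eve is a knave.
- Eve (knave) says "We are all the same type" - this is FALSE (a lie) because Jack and Frank are knights and Eve is a knave.
- Frank (knight) says "At least one of us is a knight" - this is TRUE because Jack and Frank are knights.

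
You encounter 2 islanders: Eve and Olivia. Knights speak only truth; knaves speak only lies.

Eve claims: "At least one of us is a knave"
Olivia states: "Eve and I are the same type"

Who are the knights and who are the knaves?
Eve is a knight.
Olivia is a knave.

Verification:
- Eve (knight) says "At least one of us is a knave" - this is TRUE because Olivia is a knave.
- Olivia (knave) says "Eve and I are the same type" - this is FALSE (a lie) because Olivia is a knave and Eve is a knight.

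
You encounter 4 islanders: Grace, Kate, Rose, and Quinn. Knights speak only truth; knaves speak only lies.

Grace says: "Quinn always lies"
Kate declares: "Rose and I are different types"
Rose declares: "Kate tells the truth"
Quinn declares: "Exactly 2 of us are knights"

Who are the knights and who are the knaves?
Grace is a knight.
Kate is a knave.
Rose is a knave.
Quinn is a knave.

Verification:
- Grace (knight) says "Quinn always lies" - this is TRUE because Quinn is a knave.
- Kate (knave) says "Rose and I are different types" - this is FALSE (a lie) because Kate is a knave and Rose is a knave.
- Rose (knave) says "Kate tells the truth" - this is FALSE (a lie) because Kate is a knave.
- Quinn (knave) says "Exactly 2 of us are knights" - this is FALSE (a lie) because there are 1 knights.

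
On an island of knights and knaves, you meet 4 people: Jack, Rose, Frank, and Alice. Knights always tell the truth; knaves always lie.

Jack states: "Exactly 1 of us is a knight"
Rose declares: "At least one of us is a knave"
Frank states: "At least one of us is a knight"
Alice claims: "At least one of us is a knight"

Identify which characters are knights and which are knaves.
Jack is a knave.
Rose is a knight.
Frank is a knight.
Alice is a knight.

Verification:
- Jack (knave) says "Exactly 1 of us is a knight" - this is FALSE (a lie) because there are 3 knights.
- Rose (knight) says "At least one of us is a knave" - this is TRUE because Jack is a knave.
- Frank (knight) says "At least one of us is a knight" - this is TRUE because Rose, Frank, and Alice are knights.
- Alice (knight) says "At least one of us is a knight" - this is TRUE because Rose, Frank, and Alice are knights.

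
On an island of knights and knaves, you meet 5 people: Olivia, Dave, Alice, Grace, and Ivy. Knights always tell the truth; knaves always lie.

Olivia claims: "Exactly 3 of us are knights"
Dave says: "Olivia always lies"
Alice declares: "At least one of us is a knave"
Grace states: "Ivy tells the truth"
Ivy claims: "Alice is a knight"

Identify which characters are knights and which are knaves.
Olivia is a knave.
Dave is a knight.
Alice is a knight.
Grace is a knight.
Ivy is a knight.

Verification:
- Olivia (knave) says "Exactly 3 of us are knights" - this is FALSE (a lie) because there are 4 knights.
- Dave (knight) says "Olivia always lies" - this is TRUE because Olivia is a knave.
- Alice (knight) says "At least one of us is a knave" - this is TRUE because Olivia is a knave.
- Grace (knight) says "Ivy tells the truth" - this is TRUE because Ivy is a knight.
- Ivy (knight) says "Alice is a knight" - this is TRUE because Alice is a knight.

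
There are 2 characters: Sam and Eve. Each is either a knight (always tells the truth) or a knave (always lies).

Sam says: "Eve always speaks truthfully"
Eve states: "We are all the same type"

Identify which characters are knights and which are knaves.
Sam is a knight.
Eve is a knight.

Verification:
- Sam (knight) says "Eve always speaks truthfully" - this is TRUE because Eve is a knight.
- Eve (knight) says "We are all the same type" - this is TRUE because Sam and Eve are knights.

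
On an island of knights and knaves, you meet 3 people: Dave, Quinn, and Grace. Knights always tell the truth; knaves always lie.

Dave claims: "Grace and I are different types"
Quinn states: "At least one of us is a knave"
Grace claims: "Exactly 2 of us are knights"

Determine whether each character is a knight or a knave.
Dave is a knave.
Quinn is a knight.
Grace is a knave.

Verification:
- Dave (knave) says "Grace and I are different types" - this is FALSE (a lie) because Dave is a knave and Grace is a knave.
- Quinn (knight) says "At least one of us is a knave" - this is TRUE because Dave and Grace are knaves.
- Grace (knave) says "Exactly 2 of us are knights" - this is FALSE (a lie) because there are 1 knights.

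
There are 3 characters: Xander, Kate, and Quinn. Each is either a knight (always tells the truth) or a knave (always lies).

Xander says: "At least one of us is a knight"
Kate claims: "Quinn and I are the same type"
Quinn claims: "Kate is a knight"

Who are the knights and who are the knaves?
Xander is a knight.
Kate is a knight.
Quinn is a knight.

Verification:
- Xander (knight) says "At least one of us is a knight" - this is TRUE because Xander, Kate, and Quinn are knights.
- Kate (knight) says "Quinn and I are the same type" - this is TRUE because Kate is a knight and Quinn is a knight.
- Quinn (knight) says "Kate is a knight" - this is TRUE because Kate is a knight.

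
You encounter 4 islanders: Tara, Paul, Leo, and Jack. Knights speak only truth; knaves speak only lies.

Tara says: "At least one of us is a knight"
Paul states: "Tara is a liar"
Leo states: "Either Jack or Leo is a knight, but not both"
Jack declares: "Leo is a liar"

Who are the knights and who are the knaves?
Tara is a knight.
Paul is a knave.
Leo is a knight.
Jack is a knave.

Verification:
- Tara (knight) says "At least one of us is a knight" - this is TRUE because Tara and Leo are knights.
- Paul (knave) says "Tara is a liar" - this is FALSE (a lie) because Tara is a knight.
- Leo (knight) says "Either Jack or Leo is a knight, but not both" - this is TRUE because Jack is a knave and Leo is a knight.
- Jack (knave) says "Leo is a liar" - this is FALSE (a lie) because Leo is a knight.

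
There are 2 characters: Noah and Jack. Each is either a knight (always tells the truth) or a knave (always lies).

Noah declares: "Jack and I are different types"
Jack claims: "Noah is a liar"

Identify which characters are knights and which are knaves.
Noah is a knight.
Jack is a knave.

Verification:
- Noah (knight) says "Jack and I are different types" - this is TRUE because Noah is a knight and Jack is a knave.
- Jack (knave) says "Noah is a liar" - this is FALSE (a lie) because Noah is a knight.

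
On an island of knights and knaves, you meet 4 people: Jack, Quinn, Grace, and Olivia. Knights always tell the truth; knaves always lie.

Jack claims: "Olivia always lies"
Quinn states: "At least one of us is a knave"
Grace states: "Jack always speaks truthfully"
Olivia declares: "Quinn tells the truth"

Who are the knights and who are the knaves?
Jack is a knave.
Quinn is a knight.
Grace is a knave.
Olivia is a knight.

Verification:
- Jack (knave) says "Olivia always lies" - this is FALSE (a lie) because Olivia is a knight.
- Quinn (knight) says "At least one of us is a knave" - this is TRUE because Jack and Grace are knaves.
- Grace (knave) says "Jack always speaks truthfully" - this is FALSE (a lie) because Jack is a knave.
- Olivia (knight) says "Quinn tells the truth" - this is TRUE because Quinn is a knight.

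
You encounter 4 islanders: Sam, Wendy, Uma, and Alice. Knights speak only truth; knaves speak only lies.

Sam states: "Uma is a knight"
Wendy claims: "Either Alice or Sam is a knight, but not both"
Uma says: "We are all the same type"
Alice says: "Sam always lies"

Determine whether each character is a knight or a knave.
Sam is a knave.
Wendy is a knight.
Uma is a knave.
Alice is a knight.

Verification:
- Sam (knave) says "Uma is a knight" - this is FALSE (a lie) because Uma is a knave.
- Wendy (knight) says "Either Alice or Sam is a knight, but not both" - this is TRUE because Alice is a knight and Sam is a knave.
- Uma (knave) says "We are all the same type" - this is FALSE (a lie) because Wendy and Alice are knights and Sam and Uma are knaves.
- Alice (knight) says "Sam always lies" - this is TRUE because Sam is a knave.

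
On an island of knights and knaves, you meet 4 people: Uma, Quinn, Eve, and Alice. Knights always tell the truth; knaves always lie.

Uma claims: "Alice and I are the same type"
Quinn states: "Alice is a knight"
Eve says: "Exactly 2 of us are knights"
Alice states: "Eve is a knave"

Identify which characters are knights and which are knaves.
Uma is a knight.
Quinn is a knight.
Eve is a knave.
Alice is a knight.

Verification:
- Uma (knight) says "Alice and I are the same type" - this is TRUE because Uma is a knight and Alice is a knight.
- Quinn (knight) says "Alice is a knight" - this is TRUE because Alice is a knight.
- Eve (knave) says "Exactly 2 of us are knights" - this is FALSE (a lie) because there are 3 knights.
- Alice (knight) says "Eve is a knave" - this is TRUE because Eve is a knave.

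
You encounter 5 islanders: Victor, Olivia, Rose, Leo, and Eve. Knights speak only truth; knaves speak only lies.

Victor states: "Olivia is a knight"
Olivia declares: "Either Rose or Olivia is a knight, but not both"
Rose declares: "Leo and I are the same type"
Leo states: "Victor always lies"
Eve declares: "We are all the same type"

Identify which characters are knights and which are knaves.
Victor is a knave.
Olivia is a knave.
Rose is a knave.
Leo is a knight.
Eve is a knave.

Verification:
- Victor (knave) says "Olivia is a knight" - this is FALSE (a lie) because Olivia is a knave.
- Olivia (knave) says "Either Rose or Olivia is a knight, but not both" - this is FALSE (a lie) because Rose is a knave and Olivia is a knave.
- Rose (knave) says "Leo and I are the same type" - this is FALSE (a lie) because Rose is a knave and Leo is a knight.
- Leo (knight) says "Victor always lies" - this is TRUE because Victor is a knave.
- Eve (knave) says "We are all the same type" - this is FALSE (a lie) because Leo is a knight and Victor, Olivia, Rose, and Eve are knaves.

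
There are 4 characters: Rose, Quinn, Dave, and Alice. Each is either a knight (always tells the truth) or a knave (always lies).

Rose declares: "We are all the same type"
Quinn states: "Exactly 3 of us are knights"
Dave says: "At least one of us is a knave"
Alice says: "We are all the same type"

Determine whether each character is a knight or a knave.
Rose is a knave.
Quinn is a knave.
Dave is a knight.
Alice is a knave.

Verification:
- Rose (knave) says "We are all the same type" - this is FALSE (a lie) because Dave is a knight and Rose, Quinn, and Alice are knaves.
- Quinn (knave) says "Exactly 3 of us are knights" - this is FALSE (a lie) because there are 1 knights.
- Dave (knight) says "At least one of us is a knave" - this is TRUE because Rose, Quinn, and Alice are knaves.
- Alice (knave) says "We are all the same type" - this is FALSE (a lie) because Dave is a knight and Rose, Quinn, and Alice are knaves.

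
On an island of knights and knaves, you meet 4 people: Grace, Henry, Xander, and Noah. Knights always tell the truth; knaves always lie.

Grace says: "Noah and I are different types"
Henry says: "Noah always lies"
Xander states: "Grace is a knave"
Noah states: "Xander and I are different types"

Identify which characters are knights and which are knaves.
Grace is a knight.
Henry is a knight.
Xander is a knave.
Noah is a knave.

Verification:
- Grace (knight) says "Noah and I are different types" - this is TRUE because Grace is a knight and Noah is a knave.
- Henry (knight) says "Noah always lies" - this is TRUE because Noah is a knave.
- Xander (knave) says "Grace is a knave" - this is FALSE (a lie) because Grace is a knight.
- Noah (knave) says "Xander and I are different types" - this is FALSE (a lie) because Noah is a knave and Xander is a knave.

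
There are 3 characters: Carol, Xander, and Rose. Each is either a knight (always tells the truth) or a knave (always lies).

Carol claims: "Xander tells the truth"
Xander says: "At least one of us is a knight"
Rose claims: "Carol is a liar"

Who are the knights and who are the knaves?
Carol is a knight.
Xander is a knight.
Rose is a knave.

Verification:
- Carol (knight) says "Xander tells the truth" - this is TRUE because Xander is a knight.
- Xander (knight) says "At least one of us is a knight" - this is TRUE because Carol and Xander are knights.
- Rose (knave) says "Carol is a liar" - this is FALSE (a lie) because Carol is a knight.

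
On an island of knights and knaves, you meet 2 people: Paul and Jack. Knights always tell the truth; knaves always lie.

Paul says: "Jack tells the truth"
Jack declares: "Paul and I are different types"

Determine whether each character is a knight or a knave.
Paul is a knave.
Jack is a knave.

Verification:
- Paul (knave) says "Jack tells the truth" - this is FALSE (a lie) because Jack is a knave.
- Jack (knave) says "Paul and I are different types" - this is FALSE (a lie) because Jack is a knave and Paul is a knave.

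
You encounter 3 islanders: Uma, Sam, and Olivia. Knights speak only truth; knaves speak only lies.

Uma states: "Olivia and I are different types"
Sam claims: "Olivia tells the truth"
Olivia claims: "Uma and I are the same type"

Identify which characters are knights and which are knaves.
Uma is a knight.
Sam is a knave.
Olivia is a knave.

Verification:
- Uma (knight) says "Olivia and I are different types" - this is TRUE because Uma is a knight and Olivia is a knave.
- Sam (knave) says "Olivia tells the truth" - this is FALSE (a lie) because Olivia is a knave.
- Olivia (knave) says "Uma and I are the same type" - this is FALSE (a lie) because Olivia is a knave and Uma is a knight.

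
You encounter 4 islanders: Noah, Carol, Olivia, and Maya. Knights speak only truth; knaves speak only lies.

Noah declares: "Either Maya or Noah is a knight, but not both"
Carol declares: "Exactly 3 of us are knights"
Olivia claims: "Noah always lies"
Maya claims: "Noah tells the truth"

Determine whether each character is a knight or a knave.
Noah is a knave.
Carol is a knave.
Olivia is a knight.
Maya is a knave.

Verification:
- Noah (knave) says "Either Maya or Noah is a knight, but not both" - this is FALSE (a lie) because Maya is a knave and Noah is a knave.
- Carol (knave) says "Exactly 3 of us are knights" - this is FALSE (a lie) because there are 1 knights.
- Olivia (knight) says "Noah always lies" - this is TRUE because Noah is a knave.
- Maya (knave) says "Noah tells the truth" - this is FALSE (a lie) because Noah is a knave.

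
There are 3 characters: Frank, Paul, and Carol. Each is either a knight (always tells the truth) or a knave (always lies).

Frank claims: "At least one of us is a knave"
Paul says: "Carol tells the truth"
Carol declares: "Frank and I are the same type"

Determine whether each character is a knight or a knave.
Frank is a knight.
Paul is a knave.
Carol is a knave.

Verification:
- Frank (knight) says "At least one of us is a knave" - this is TRUE because Paul and Carol are knaves.
- Paul (knave) says "Carol tells the truth" - this is FALSE (a lie) because Carol is a knave.
- Carol (knave) says "Frank and I are the same type" - this is FALSE (a lie) because Carol is a knave and Frank is a knight.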